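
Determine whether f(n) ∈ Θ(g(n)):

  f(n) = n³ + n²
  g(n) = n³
True

f(n) = n³ + n² and g(n) = n³ are both O(n³).
Since they have the same asymptotic growth rate, f(n) = Θ(g(n)) is true.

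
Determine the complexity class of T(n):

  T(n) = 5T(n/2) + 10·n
Θ(n^log₂(5))

Master Theorem: a = 5, b = 2, f(n) = 10·n.
Compute the critical exponent d = log₂(5) = 2.322.
Compare f(n) = Θ(n) against n^d:
  k = 1 < d = 2.322, so f(n) = O(n^(d-ε)) — Case 1.
  The recursion cost dominates: T(n) = Θ(n^d) = Θ(n^log₂(5)).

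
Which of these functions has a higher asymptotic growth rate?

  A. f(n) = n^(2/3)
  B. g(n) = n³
B

f(n) = n^(2/3) is O(n^(2/3)), while g(n) = n³ is O(n³).
Since O(n³) grows faster than O(n^(2/3)), g(n) dominates.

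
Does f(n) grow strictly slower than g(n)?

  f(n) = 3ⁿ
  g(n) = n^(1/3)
False

f(n) = 3ⁿ is O(3ⁿ), and g(n) = n^(1/3) is O(n^(1/3)).
Since O(3ⁿ) grows faster than or equal to O(n^(1/3)), f(n) = o(g(n)) is false.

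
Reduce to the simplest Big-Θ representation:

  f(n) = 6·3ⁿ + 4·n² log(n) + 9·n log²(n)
Θ(3ⁿ)

Order the terms by growth rate: 9·n log²(n) ≺ 4·n² log(n) ≺ 6·3ⁿ.
The fastest-growing term 6·3ⁿ dominates as n → ∞; dropping its constant factor gives Θ(3ⁿ).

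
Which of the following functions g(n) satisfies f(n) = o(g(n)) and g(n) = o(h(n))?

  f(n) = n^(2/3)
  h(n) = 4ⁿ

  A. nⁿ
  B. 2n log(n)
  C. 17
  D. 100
B

We need g(n) with n^(2/3) = o(g(n)) and g(n) = o(4ⁿ), i.e. O(n^(2/3)) ≺ g ≺ O(4ⁿ).
Check each option:
  A. nⁿ — O(nⁿ) does not grow strictly slower than h(n)
  B. 2n log(n) — O(n log n) is strictly between O(n^(2/3)) and O(4ⁿ) ✓
  C. 17 — O(1) does not grow strictly faster than f(n)
  D. 100 — O(1) does not grow strictly faster than f(n)

Only option B (2n log(n)) lies strictly between.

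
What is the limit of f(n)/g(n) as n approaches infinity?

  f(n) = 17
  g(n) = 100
17/100

Since 17 and 100 have the same growth rate (O(1)),
the ratio converges to a constant: 17/100.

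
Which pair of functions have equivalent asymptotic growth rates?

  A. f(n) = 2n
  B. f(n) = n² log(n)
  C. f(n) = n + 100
A and C

Examining each function:
  A. 2n is O(n)
  B. n² log(n) is O(n² log n)
  C. n + 100 is O(n)

Functions A and C both have the same complexity class.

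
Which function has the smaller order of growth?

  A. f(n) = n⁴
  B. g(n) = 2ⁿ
A

f(n) = n⁴ is O(n⁴), while g(n) = 2ⁿ is O(2ⁿ).
Since O(n⁴) grows slower than O(2ⁿ), f(n) is dominated.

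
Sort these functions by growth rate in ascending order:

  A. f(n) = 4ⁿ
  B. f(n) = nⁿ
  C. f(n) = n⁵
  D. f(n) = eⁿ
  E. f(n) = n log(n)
E < C < D < A < B

Comparing growth rates:
E = n log(n) is O(n log n)
C = n⁵ is O(n⁵)
D = eⁿ is O(eⁿ)
A = 4ⁿ is O(4ⁿ)
B = nⁿ is O(nⁿ)

Therefore, the order from slowest to fastest is: E < C < D < A < B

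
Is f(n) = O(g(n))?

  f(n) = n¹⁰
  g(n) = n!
True

f(n) = n¹⁰ is O(n¹⁰), and g(n) = n! is O(n!).
Since O(n¹⁰) ⊆ O(n!) (f grows no faster than g), f(n) = O(g(n)) is true.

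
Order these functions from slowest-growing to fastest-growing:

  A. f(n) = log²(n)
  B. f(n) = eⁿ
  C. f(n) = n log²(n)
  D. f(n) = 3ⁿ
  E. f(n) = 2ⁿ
A < C < E < B < D

Comparing growth rates:
A = log²(n) is O(log² n)
C = n log²(n) is O(n log² n)
E = 2ⁿ is O(2ⁿ)
B = eⁿ is O(eⁿ)
D = 3ⁿ is O(3ⁿ)

Therefore, the order from slowest to fastest is: A < C < E < B < D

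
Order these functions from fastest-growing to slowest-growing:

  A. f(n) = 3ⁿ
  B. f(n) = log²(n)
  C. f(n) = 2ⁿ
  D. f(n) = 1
A > C > B > D

Comparing growth rates:
A = 3ⁿ is O(3ⁿ)
C = 2ⁿ is O(2ⁿ)
B = log²(n) is O(log² n)
D = 1 is O(1)

Therefore, the order from fastest to slowest is: A > C > B > D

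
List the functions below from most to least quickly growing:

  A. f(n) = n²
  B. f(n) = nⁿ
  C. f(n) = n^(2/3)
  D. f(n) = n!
B > D > A > C

Comparing growth rates:
B = nⁿ is O(nⁿ)
D = n! is O(n!)
A = n² is O(n²)
C = n^(2/3) is O(n^(2/3))

Therefore, the order from fastest to slowest is: B > D > A > C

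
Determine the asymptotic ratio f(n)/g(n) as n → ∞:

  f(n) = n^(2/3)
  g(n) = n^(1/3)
∞

Since n^(2/3) (O(n^(2/3))) grows faster than n^(1/3) (O(n^(1/3))),
the ratio f(n)/g(n) → ∞ as n → ∞.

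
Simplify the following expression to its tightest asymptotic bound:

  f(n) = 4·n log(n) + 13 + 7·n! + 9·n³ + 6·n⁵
Θ(n!)

Order the terms by growth rate: 13 ≺ 4·n log(n) ≺ 9·n³ ≺ 6·n⁵ ≺ 7·n!.
The fastest-growing term 7·n! dominates as n → ∞; dropping its constant factor gives Θ(n!).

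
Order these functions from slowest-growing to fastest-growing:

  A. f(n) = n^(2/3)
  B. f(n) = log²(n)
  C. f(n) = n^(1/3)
B < C < A

Comparing growth rates:
B = log²(n) is O(log² n)
C = n^(1/3) is O(n^(1/3))
A = n^(2/3) is O(n^(2/3))

Therefore, the order from slowest to fastest is: B < C < A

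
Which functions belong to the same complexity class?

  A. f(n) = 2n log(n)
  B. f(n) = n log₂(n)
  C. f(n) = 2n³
A and B

Examining each function:
  A. 2n log(n) is O(n log n)
  B. n log₂(n) is O(n log n)
  C. 2n³ is O(n³)

Functions A and B both have the same complexity class.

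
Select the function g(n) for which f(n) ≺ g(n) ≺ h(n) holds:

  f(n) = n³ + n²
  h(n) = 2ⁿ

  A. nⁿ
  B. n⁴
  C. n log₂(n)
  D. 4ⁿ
B

We need g(n) with n³ + n² = o(g(n)) and g(n) = o(2ⁿ), i.e. O(n³) ≺ g ≺ O(2ⁿ).
Check each option:
  A. nⁿ — O(nⁿ) does not grow strictly slower than h(n)
  B. n⁴ — O(n⁴) is strictly between O(n³) and O(2ⁿ) ✓
  C. n log₂(n) — O(n log n) does not grow strictly faster than f(n)
  D. 4ⁿ — O(4ⁿ) does not grow strictly slower than h(n)

Only option B (n⁴) lies strictly between.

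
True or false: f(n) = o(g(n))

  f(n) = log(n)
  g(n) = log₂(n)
False

f(n) = log(n) is O(log n), and g(n) = log₂(n) is O(log n).
Since they have the same growth rate, f(n) = o(g(n)) is false.
(f = o(g) requires f to grow strictly slower, not equal.)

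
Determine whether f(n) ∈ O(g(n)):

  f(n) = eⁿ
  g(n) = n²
False

f(n) = eⁿ is O(eⁿ), and g(n) = n² is O(n²).
Since O(eⁿ) grows faster than O(n²), f(n) = O(g(n)) is false.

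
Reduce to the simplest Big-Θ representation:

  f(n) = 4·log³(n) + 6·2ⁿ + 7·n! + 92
Θ(n!)

Order the terms by growth rate: 92 ≺ 4·log³(n) ≺ 6·2ⁿ ≺ 7·n!.
The fastest-growing term 7·n! dominates as n → ∞; dropping its constant factor gives Θ(n!).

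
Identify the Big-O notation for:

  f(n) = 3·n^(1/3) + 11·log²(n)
O(n^(1/3))

The dominant term in 3·n^(1/3) + 11·log²(n) is 3·n^(1/3), which is Θ(n^(1/3)).
Lower-order terms (11·log²(n)) are asymptotically negligible.
Constants are absorbed, so the tightest bound is O(n^(1/3)).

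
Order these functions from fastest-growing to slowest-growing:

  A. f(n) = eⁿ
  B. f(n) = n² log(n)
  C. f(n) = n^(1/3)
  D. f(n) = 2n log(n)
A > B > D > C

Comparing growth rates:
A = eⁿ is O(eⁿ)
B = n² log(n) is O(n² log n)
D = 2n log(n) is O(n log n)
C = n^(1/3) is O(n^(1/3))

Therefore, the order from fastest to slowest is: A > B > D > C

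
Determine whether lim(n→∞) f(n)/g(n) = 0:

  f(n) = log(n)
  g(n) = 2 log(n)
False

f(n) = log(n) is O(log n), and g(n) = 2 log(n) is O(log n).
Since they have the same growth rate, f(n) = o(g(n)) is false.
(f = o(g) requires f to grow strictly slower, not equal.)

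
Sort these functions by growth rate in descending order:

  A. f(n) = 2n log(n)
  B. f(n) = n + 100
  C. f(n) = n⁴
C > A > B

Comparing growth rates:
C = n⁴ is O(n⁴)
A = 2n log(n) is O(n log n)
B = n + 100 is O(n)

Therefore, the order from fastest to slowest is: C > A > B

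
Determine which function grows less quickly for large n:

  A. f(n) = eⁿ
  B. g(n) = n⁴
B

f(n) = eⁿ is O(eⁿ), while g(n) = n⁴ is O(n⁴).
Since O(n⁴) grows slower than O(eⁿ), g(n) is dominated.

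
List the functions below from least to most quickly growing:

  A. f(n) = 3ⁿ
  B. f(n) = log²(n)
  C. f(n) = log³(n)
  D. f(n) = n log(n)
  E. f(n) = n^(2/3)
B < C < E < D < A

Comparing growth rates:
B = log²(n) is O(log² n)
C = log³(n) is O(log³ n)
E = n^(2/3) is O(n^(2/3))
D = n log(n) is O(n log n)
A = 3ⁿ is O(3ⁿ)

Therefore, the order from slowest to fastest is: B < C < E < D < A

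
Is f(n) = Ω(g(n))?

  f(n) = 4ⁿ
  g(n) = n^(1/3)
True

f(n) = 4ⁿ is O(4ⁿ), and g(n) = n^(1/3) is O(n^(1/3)).
Since O(4ⁿ) grows at least as fast as O(n^(1/3)), f(n) = Ω(g(n)) is true.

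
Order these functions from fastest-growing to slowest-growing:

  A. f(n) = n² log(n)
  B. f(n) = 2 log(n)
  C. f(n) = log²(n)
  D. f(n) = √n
A > D > C > B

Comparing growth rates:
A = n² log(n) is O(n² log n)
D = √n is O(√n)
C = log²(n) is O(log² n)
B = 2 log(n) is O(log n)

Therefore, the order from fastest to slowest is: A > D > C > B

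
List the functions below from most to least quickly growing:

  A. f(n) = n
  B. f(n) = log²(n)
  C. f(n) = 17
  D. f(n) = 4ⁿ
D > A > B > C

Comparing growth rates:
D = 4ⁿ is O(4ⁿ)
A = n is O(n)
B = log²(n) is O(log² n)
C = 17 is O(1)

Therefore, the order from fastest to slowest is: D > A > B > C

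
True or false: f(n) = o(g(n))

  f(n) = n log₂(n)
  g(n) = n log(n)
False

f(n) = n log₂(n) is O(n log n), and g(n) = n log(n) is O(n log n).
Since they have the same growth rate, f(n) = o(g(n)) is false.
(f = o(g) requires f to grow strictly slower, not equal.)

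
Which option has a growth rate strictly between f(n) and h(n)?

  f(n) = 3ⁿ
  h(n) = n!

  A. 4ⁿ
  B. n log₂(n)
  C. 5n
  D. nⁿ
A

We need g(n) with 3ⁿ = o(g(n)) and g(n) = o(n!), i.e. O(3ⁿ) ≺ g ≺ O(n!).
Check each option:
  A. 4ⁿ — O(4ⁿ) is strictly between O(3ⁿ) and O(n!) ✓
  B. n log₂(n) — O(n log n) does not grow strictly faster than f(n)
  C. 5n — O(n) does not grow strictly faster than f(n)
  D. nⁿ — O(nⁿ) does not grow strictly slower than h(n)

Only option A (4ⁿ) lies strictly between.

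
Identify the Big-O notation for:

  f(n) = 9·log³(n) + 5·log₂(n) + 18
O(log³ n)

The dominant term in 9·log³(n) + 5·log₂(n) + 18 is 9·log³(n), which is Θ(log³ n).
Lower-order terms (5·log₂(n), 18) are asymptotically negligible.
Constants are absorbed, so the tightest bound is O(log³ n).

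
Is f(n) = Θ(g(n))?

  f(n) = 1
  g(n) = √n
False

f(n) = 1 is O(1), and g(n) = √n is O(√n).
Since they have different growth rates, f(n) = Θ(g(n)) is false.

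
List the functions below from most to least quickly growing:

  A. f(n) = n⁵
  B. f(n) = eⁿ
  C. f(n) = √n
B > A > C

Comparing growth rates:
B = eⁿ is O(eⁿ)
A = n⁵ is O(n⁵)
C = √n is O(√n)

Therefore, the order from fastest to slowest is: B > A > C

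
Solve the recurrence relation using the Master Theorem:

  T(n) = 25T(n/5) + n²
Θ(n² log n)

Master Theorem: a = 25, b = 5, f(n) = n².
Compute the critical exponent d = log₅(25) = 2.
Compare f(n) = Θ(n²) against n^d:
  k = 2 = d, so f(n) = Θ(n^d) — Case 2.
  Work is balanced across levels: T(n) = Θ(n^d log n) = Θ(n² log n).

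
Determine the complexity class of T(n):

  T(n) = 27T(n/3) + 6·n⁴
Θ(n⁴)

Master Theorem: a = 27, b = 3, f(n) = 6·n⁴.
Compute the critical exponent d = log₃(27) = 3.
Compare f(n) = Θ(n⁴) against n^d:
  k = 4 > d = 3, so f(n) = Ω(n^(d+ε)) — Case 3.
  Regularity: a·(n/b)^4/n^4 = a/b^4 = 27/81 < 1 ✓.
  The top-level work dominates: T(n) = Θ(f(n)) = Θ(n⁴).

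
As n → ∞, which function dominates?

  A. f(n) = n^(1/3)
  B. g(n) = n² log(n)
B

f(n) = n^(1/3) is O(n^(1/3)), while g(n) = n² log(n) is O(n² log n).
Since O(n² log n) grows faster than O(n^(1/3)), g(n) dominates.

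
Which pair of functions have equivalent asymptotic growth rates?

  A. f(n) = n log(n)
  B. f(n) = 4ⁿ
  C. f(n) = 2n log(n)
A and C

Examining each function:
  A. n log(n) is O(n log n)
  B. 4ⁿ is O(4ⁿ)
  C. 2n log(n) is O(n log n)

Functions A and C both have the same complexity class.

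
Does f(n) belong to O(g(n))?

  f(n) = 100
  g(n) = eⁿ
True

f(n) = 100 is O(1), and g(n) = eⁿ is O(eⁿ).
Since O(1) ⊆ O(eⁿ) (f grows no faster than g), f(n) = O(g(n)) is true.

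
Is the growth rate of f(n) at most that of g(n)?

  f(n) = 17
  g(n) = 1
True

f(n) = 17 and g(n) = 1 are both O(1).
Big-O permits equal growth rates (f ≤ c·g for some c), so f(n) = O(g(n)) is true.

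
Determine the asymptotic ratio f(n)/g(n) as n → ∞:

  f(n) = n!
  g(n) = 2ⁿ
∞

Since n! (O(n!)) grows faster than 2ⁿ (O(2ⁿ)),
the ratio f(n)/g(n) → ∞ as n → ∞.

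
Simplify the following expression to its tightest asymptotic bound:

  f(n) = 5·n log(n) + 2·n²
Θ(n²)

Order the terms by growth rate: 5·n log(n) ≺ 2·n².
The fastest-growing term 2·n² dominates as n → ∞; dropping its constant factor gives Θ(n²).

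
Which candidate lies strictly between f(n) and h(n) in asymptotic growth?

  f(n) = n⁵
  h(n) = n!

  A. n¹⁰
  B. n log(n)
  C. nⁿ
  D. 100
A

We need g(n) with n⁵ = o(g(n)) and g(n) = o(n!), i.e. O(n⁵) ≺ g ≺ O(n!).
Check each option:
  A. n¹⁰ — O(n¹⁰) is strictly between O(n⁵) and O(n!) ✓
  B. n log(n) — O(n log n) does not grow strictly faster than f(n)
  C. nⁿ — O(nⁿ) does not grow strictly slower than h(n)
  D. 100 — O(1) does not grow strictly faster than f(n)

Only option A (n¹⁰) lies strictly between.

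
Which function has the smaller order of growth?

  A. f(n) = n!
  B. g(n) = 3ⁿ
B

f(n) = n! is O(n!), while g(n) = 3ⁿ is O(3ⁿ).
Since O(3ⁿ) grows slower than O(n!), g(n) is dominated.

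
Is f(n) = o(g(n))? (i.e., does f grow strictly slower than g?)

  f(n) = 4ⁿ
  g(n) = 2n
False

f(n) = 4ⁿ is O(4ⁿ), and g(n) = 2n is O(n).
Since O(4ⁿ) grows faster than or equal to O(n), f(n) = o(g(n)) is false.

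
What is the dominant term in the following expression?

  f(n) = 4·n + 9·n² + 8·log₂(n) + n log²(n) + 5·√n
9·n²

Looking at each term:
  - 4·n is O(n)
  - 9·n² is O(n²)
  - 8·log₂(n) is O(log n)
  - n log²(n) is O(n log² n)
  - 5·√n is O(√n)

The term 9·n² (O(n²)) grows fastest and dominates all others.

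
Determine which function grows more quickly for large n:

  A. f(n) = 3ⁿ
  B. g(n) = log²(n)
A

f(n) = 3ⁿ is O(3ⁿ), while g(n) = log²(n) is O(log² n).
Since O(3ⁿ) grows faster than O(log² n), f(n) dominates.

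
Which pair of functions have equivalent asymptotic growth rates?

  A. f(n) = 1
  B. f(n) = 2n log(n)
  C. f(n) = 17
A and C

Examining each function:
  A. 1 is O(1)
  B. 2n log(n) is O(n log n)
  C. 17 is O(1)

Functions A and C both have the same complexity class.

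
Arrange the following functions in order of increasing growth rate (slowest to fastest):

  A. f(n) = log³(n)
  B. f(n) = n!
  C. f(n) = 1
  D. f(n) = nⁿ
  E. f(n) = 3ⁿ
C < A < E < B < D

Comparing growth rates:
C = 1 is O(1)
A = log³(n) is O(log³ n)
E = 3ⁿ is O(3ⁿ)
B = n! is O(n!)
D = nⁿ is O(nⁿ)

Therefore, the order from slowest to fastest is: C < A < E < B < D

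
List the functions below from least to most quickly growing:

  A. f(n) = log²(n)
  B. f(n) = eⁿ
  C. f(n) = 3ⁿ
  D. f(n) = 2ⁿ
A < D < B < C

Comparing growth rates:
A = log²(n) is O(log² n)
D = 2ⁿ is O(2ⁿ)
B = eⁿ is O(eⁿ)
C = 3ⁿ is O(3ⁿ)

Therefore, the order from slowest to fastest is: A < D < B < C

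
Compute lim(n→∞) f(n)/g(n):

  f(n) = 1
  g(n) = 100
1/100

Since 1 and 100 have the same growth rate (O(1)),
the ratio converges to a constant: 1/100.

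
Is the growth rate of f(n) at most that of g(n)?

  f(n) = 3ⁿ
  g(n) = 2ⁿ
False

f(n) = 3ⁿ is O(3ⁿ), and g(n) = 2ⁿ is O(2ⁿ).
Since O(3ⁿ) grows faster than O(2ⁿ), f(n) = O(g(n)) is false.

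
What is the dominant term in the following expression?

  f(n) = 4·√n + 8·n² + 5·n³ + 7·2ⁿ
7·2ⁿ

Looking at each term:
  - 4·√n is O(√n)
  - 8·n² is O(n²)
  - 5·n³ is O(n³)
  - 7·2ⁿ is O(2ⁿ)

The term 7·2ⁿ (O(2ⁿ)) grows fastest and dominates all others.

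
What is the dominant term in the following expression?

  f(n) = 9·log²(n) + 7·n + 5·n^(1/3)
7·n

Looking at each term:
  - 9·log²(n) is O(log² n)
  - 7·n is O(n)
  - 5·n^(1/3) is O(n^(1/3))

The term 7·n (O(n)) grows fastest and dominates all others.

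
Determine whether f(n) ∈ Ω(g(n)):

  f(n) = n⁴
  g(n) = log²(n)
True

f(n) = n⁴ is O(n⁴), and g(n) = log²(n) is O(log² n).
Since O(n⁴) grows at least as fast as O(log² n), f(n) = Ω(g(n)) is true.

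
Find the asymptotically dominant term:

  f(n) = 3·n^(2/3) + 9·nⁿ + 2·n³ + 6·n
9·nⁿ

Looking at each term:
  - 3·n^(2/3) is O(n^(2/3))
  - 9·nⁿ is O(nⁿ)
  - 2·n³ is O(n³)
  - 6·n is O(n)

The term 9·nⁿ (O(nⁿ)) grows fastest and dominates all others.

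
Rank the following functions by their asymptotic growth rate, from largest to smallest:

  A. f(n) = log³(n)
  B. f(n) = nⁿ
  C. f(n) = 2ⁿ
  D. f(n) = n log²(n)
B > C > D > A

Comparing growth rates:
B = nⁿ is O(nⁿ)
C = 2ⁿ is O(2ⁿ)
D = n log²(n) is O(n log² n)
A = log³(n) is O(log³ n)

Therefore, the order from fastest to slowest is: B > C > D > A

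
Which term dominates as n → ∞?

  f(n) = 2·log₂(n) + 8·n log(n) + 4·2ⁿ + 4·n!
4·n!

Looking at each term:
  - 2·log₂(n) is O(log n)
  - 8·n log(n) is O(n log n)
  - 4·2ⁿ is O(2ⁿ)
  - 4·n! is O(n!)

The term 4·n! (O(n!)) grows fastest and dominates all others.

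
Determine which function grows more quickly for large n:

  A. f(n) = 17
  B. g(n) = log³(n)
B

f(n) = 17 is O(1), while g(n) = log³(n) is O(log³ n).
Since O(log³ n) grows faster than O(1), g(n) dominates.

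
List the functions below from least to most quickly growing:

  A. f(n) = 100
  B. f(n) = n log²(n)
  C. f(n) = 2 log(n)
A < C < B

Comparing growth rates:
A = 100 is O(1)
C = 2 log(n) is O(log n)
B = n log²(n) is O(n log² n)

Therefore, the order from slowest to fastest is: A < C < B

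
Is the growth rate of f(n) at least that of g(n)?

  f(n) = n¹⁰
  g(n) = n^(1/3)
True

f(n) = n¹⁰ is O(n¹⁰), and g(n) = n^(1/3) is O(n^(1/3)).
Since O(n¹⁰) grows at least as fast as O(n^(1/3)), f(n) = Ω(g(n)) is true.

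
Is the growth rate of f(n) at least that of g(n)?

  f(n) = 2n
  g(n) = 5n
True

f(n) = 2n and g(n) = 5n are both O(n).
Big-Ω permits equal growth rates (f ≥ c·g for some c > 0), so f(n) = Ω(g(n)) is true.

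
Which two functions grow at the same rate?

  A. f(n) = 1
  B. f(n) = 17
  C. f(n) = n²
A and B

Examining each function:
  A. 1 is O(1)
  B. 17 is O(1)
  C. n² is O(n²)

Functions A and B both have the same complexity class.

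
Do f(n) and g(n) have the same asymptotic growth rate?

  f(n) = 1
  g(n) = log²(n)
False

f(n) = 1 is O(1), and g(n) = log²(n) is O(log² n).
Since they have different growth rates, f(n) = Θ(g(n)) is false.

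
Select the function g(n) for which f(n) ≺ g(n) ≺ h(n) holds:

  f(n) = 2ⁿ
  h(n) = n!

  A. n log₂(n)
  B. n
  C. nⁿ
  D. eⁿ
D

We need g(n) with 2ⁿ = o(g(n)) and g(n) = o(n!), i.e. O(2ⁿ) ≺ g ≺ O(n!).
Check each option:
  A. n log₂(n) — O(n log n) does not grow strictly faster than f(n)
  B. n — O(n) does not grow strictly faster than f(n)
  C. nⁿ — O(nⁿ) does not grow strictly slower than h(n)
  D. eⁿ — O(eⁿ) is strictly between O(2ⁿ) and O(n!) ✓

Only option D (eⁿ) lies strictly between.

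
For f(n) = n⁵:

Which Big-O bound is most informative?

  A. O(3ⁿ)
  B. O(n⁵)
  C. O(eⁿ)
B

f(n) = n⁵ is O(n⁵).
All listed options are valid Big-O bounds (upper bounds),
but O(n⁵) is the tightest (smallest valid bound).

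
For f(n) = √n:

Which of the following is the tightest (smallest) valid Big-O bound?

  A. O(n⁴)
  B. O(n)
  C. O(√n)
C

f(n) = √n is O(√n).
All listed options are valid Big-O bounds (upper bounds),
but O(√n) is the tightest (smallest valid bound).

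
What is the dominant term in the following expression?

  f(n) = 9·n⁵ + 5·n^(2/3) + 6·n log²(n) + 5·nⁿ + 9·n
5·nⁿ

Looking at each term:
  - 9·n⁵ is O(n⁵)
  - 5·n^(2/3) is O(n^(2/3))
  - 6·n log²(n) is O(n log² n)
  - 5·nⁿ is O(nⁿ)
  - 9·n is O(n)

The term 5·nⁿ (O(nⁿ)) grows fastest and dominates all others.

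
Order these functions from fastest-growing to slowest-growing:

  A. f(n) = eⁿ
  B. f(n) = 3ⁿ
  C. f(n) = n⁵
B > A > C

Comparing growth rates:
B = 3ⁿ is O(3ⁿ)
A = eⁿ is O(eⁿ)
C = n⁵ is O(n⁵)

Therefore, the order from fastest to slowest is: B > A > C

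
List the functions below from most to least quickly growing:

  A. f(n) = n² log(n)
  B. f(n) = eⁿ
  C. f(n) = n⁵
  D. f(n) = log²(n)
B > C > A > D

Comparing growth rates:
B = eⁿ is O(eⁿ)
C = n⁵ is O(n⁵)
A = n² log(n) is O(n² log n)
D = log²(n) is O(log² n)

Therefore, the order from fastest to slowest is: B > C > A > D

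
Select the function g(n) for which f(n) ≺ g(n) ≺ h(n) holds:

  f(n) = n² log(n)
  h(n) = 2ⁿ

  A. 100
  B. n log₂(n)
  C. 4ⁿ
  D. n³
D

We need g(n) with n² log(n) = o(g(n)) and g(n) = o(2ⁿ), i.e. O(n² log n) ≺ g ≺ O(2ⁿ).
Check each option:
  A. 100 — O(1) does not grow strictly faster than f(n)
  B. n log₂(n) — O(n log n) does not grow strictly faster than f(n)
  C. 4ⁿ — O(4ⁿ) does not grow strictly slower than h(n)
  D. n³ — O(n³) is strictly between O(n² log n) and O(2ⁿ) ✓

Only option D (n³) lies strictly between.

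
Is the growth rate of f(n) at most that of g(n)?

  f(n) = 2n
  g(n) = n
True

f(n) = 2n and g(n) = n are both O(n).
Big-O permits equal growth rates (f ≤ c·g for some c), so f(n) = O(g(n)) is true.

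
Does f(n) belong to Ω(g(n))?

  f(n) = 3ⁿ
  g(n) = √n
True

f(n) = 3ⁿ is O(3ⁿ), and g(n) = √n is O(√n).
Since O(3ⁿ) grows at least as fast as O(√n), f(n) = Ω(g(n)) is true.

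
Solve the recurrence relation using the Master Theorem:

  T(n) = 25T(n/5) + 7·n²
Θ(n² log n)

Master Theorem: a = 25, b = 5, f(n) = 7·n².
Compute the critical exponent d = log₅(25) = 2.
Compare f(n) = Θ(n²) against n^d:
  k = 2 = d, so f(n) = Θ(n^d) — Case 2.
  Work is balanced across levels: T(n) = Θ(n^d log n) = Θ(n² log n).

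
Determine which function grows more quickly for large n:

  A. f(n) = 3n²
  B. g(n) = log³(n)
A

f(n) = 3n² is O(n²), while g(n) = log³(n) is O(log³ n).
Since O(n²) grows faster than O(log³ n), f(n) dominates.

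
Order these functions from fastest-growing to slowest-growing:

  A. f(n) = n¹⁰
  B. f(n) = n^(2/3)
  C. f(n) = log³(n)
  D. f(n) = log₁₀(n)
A > B > C > D

Comparing growth rates:
A = n¹⁰ is O(n¹⁰)
B = n^(2/3) is O(n^(2/3))
C = log³(n) is O(log³ n)
D = log₁₀(n) is O(log n)

Therefore, the order from fastest to slowest is: A > B > C > D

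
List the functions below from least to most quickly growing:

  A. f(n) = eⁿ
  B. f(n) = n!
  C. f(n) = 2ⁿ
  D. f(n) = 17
D < C < A < B

Comparing growth rates:
D = 17 is O(1)
C = 2ⁿ is O(2ⁿ)
A = eⁿ is O(eⁿ)
B = n! is O(n!)

Therefore, the order from slowest to fastest is: D < C < A < B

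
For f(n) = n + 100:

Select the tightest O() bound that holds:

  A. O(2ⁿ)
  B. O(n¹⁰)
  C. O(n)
C

f(n) = n + 100 is O(n).
All listed options are valid Big-O bounds (upper bounds),
but O(n) is the tightest (smallest valid bound).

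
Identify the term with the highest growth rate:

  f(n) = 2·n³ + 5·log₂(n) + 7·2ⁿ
7·2ⁿ

Looking at each term:
  - 2·n³ is O(n³)
  - 5·log₂(n) is O(log n)
  - 7·2ⁿ is O(2ⁿ)

The term 7·2ⁿ (O(2ⁿ)) grows fastest and dominates all others.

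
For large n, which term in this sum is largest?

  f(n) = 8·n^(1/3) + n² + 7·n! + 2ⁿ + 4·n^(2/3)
7·n!

Looking at each term:
  - 8·n^(1/3) is O(n^(1/3))
  - n² is O(n²)
  - 7·n! is O(n!)
  - 2ⁿ is O(2ⁿ)
  - 4·n^(2/3) is O(n^(2/3))

The term 7·n! (O(n!)) grows fastest and dominates all others.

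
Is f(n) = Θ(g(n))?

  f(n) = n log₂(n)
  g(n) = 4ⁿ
False

f(n) = n log₂(n) is O(n log n), and g(n) = 4ⁿ is O(4ⁿ).
Since they have different growth rates, f(n) = Θ(g(n)) is false.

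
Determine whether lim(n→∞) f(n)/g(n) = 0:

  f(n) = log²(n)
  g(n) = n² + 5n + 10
True

f(n) = log²(n) is O(log² n), and g(n) = n² + 5n + 10 is O(n²).
Since O(log² n) grows strictly slower than O(n²), f(n) = o(g(n)) is true.
This means lim(n→∞) f(n)/g(n) = 0.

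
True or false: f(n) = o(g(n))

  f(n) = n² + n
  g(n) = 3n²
False

f(n) = n² + n is O(n²), and g(n) = 3n² is O(n²).
Since they have the same growth rate, f(n) = o(g(n)) is false.
(f = o(g) requires f to grow strictly slower, not equal.)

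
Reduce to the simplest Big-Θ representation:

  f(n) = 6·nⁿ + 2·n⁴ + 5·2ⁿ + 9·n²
Θ(nⁿ)

Order the terms by growth rate: 9·n² ≺ 2·n⁴ ≺ 5·2ⁿ ≺ 6·nⁿ.
The fastest-growing term 6·nⁿ dominates as n → ∞; dropping its constant factor gives Θ(nⁿ).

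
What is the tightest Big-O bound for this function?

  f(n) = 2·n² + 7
O(n²)

The dominant term in 2·n² + 7 is 2·n², which is Θ(n²).
Lower-order terms (7) are asymptotically negligible.
Constants are absorbed, so the tightest bound is O(n²).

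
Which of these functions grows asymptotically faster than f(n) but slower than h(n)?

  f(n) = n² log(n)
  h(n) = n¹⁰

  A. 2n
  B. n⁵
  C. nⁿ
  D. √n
B

We need g(n) with n² log(n) = o(g(n)) and g(n) = o(n¹⁰), i.e. O(n² log n) ≺ g ≺ O(n¹⁰).
Check each option:
  A. 2n — O(n) does not grow strictly faster than f(n)
  B. n⁵ — O(n⁵) is strictly between O(n² log n) and O(n¹⁰) ✓
  C. nⁿ — O(nⁿ) does not grow strictly slower than h(n)
  D. √n — O(√n) does not grow strictly faster than f(n)

Only option B (n⁵) lies strictly between.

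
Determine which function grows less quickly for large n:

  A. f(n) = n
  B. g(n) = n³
A

f(n) = n is O(n), while g(n) = n³ is O(n³).
Since O(n) grows slower than O(n³), f(n) is dominated.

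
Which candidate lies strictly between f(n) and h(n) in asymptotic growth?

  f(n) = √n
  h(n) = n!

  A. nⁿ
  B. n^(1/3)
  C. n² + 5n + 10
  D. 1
C

We need g(n) with √n = o(g(n)) and g(n) = o(n!), i.e. O(√n) ≺ g ≺ O(n!).
Check each option:
  A. nⁿ — O(nⁿ) does not grow strictly slower than h(n)
  B. n^(1/3) — O(n^(1/3)) does not grow strictly faster than f(n)
  C. n² + 5n + 10 — O(n²) is strictly between O(√n) and O(n!) ✓
  D. 1 — O(1) does not grow strictly faster than f(n)

Only option C (n² + 5n + 10) lies strictly between.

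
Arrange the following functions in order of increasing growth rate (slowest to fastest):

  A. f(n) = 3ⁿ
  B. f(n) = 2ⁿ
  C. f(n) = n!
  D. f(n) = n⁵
D < B < A < C

Comparing growth rates:
D = n⁵ is O(n⁵)
B = 2ⁿ is O(2ⁿ)
A = 3ⁿ is O(3ⁿ)
C = n! is O(n!)

Therefore, the order from slowest to fastest is: D < B < A < C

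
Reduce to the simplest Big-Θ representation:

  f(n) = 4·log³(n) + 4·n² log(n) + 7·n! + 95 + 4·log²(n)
Θ(n!)

Order the terms by growth rate: 95 ≺ 4·log²(n) ≺ 4·log³(n) ≺ 4·n² log(n) ≺ 7·n!.
The fastest-growing term 7·n! dominates as n → ∞; dropping its constant factor gives Θ(n!).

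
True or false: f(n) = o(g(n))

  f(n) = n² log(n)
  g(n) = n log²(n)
False

f(n) = n² log(n) is O(n² log n), and g(n) = n log²(n) is O(n log² n).
Since O(n² log n) grows faster than or equal to O(n log² n), f(n) = o(g(n)) is false.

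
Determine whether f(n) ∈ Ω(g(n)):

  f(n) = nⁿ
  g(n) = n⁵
True

f(n) = nⁿ is O(nⁿ), and g(n) = n⁵ is O(n⁵).
Since O(nⁿ) grows at least as fast as O(n⁵), f(n) = Ω(g(n)) is true.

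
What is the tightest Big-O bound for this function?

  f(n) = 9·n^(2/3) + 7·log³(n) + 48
O(n^(2/3))

The dominant term in 9·n^(2/3) + 7·log³(n) + 48 is 9·n^(2/3), which is Θ(n^(2/3)).
Lower-order terms (7·log³(n), 48) are asymptotically negligible.
Constants are absorbed, so the tightest bound is O(n^(2/3)).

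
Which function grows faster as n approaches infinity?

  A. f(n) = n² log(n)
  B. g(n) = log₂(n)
A

f(n) = n² log(n) is O(n² log n), while g(n) = log₂(n) is O(log n).
Since O(n² log n) grows faster than O(log n), f(n) dominates.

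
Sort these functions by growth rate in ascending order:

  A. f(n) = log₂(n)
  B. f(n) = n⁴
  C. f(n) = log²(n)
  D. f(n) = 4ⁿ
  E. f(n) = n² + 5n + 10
A < C < E < B < D

Comparing growth rates:
A = log₂(n) is O(log n)
C = log²(n) is O(log² n)
E = n² + 5n + 10 is O(n²)
B = n⁴ is O(n⁴)
D = 4ⁿ is O(4ⁿ)

Therefore, the order from slowest to fastest is: A < C < E < B < D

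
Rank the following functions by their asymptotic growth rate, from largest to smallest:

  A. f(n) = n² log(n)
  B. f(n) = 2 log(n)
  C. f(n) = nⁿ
C > A > B

Comparing growth rates:
C = nⁿ is O(nⁿ)
A = n² log(n) is O(n² log n)
B = 2 log(n) is O(log n)

Therefore, the order from fastest to slowest is: C > A > B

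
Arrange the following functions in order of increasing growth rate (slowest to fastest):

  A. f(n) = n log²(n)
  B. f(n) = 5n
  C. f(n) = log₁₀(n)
C < B < A

Comparing growth rates:
C = log₁₀(n) is O(log n)
B = 5n is O(n)
A = n log²(n) is O(n log² n)

Therefore, the order from slowest to fastest is: C < B < A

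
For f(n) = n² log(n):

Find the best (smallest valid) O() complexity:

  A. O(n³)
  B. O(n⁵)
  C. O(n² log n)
C

f(n) = n² log(n) is O(n² log n).
All listed options are valid Big-O bounds (upper bounds),
but O(n² log n) is the tightest (smallest valid bound).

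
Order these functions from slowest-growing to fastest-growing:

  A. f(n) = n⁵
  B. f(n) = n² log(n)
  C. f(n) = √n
C < B < A

Comparing growth rates:
C = √n is O(√n)
B = n² log(n) is O(n² log n)
A = n⁵ is O(n⁵)

Therefore, the order from slowest to fastest is: C < B < A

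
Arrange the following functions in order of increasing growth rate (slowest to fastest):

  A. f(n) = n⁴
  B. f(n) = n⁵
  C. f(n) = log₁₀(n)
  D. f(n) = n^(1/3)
C < D < A < B

Comparing growth rates:
C = log₁₀(n) is O(log n)
D = n^(1/3) is O(n^(1/3))
A = n⁴ is O(n⁴)
B = n⁵ is O(n⁵)

Therefore, the order from slowest to fastest is: C < D < A < B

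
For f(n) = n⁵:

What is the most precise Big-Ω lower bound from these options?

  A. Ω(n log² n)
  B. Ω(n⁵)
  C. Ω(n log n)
B

f(n) = n⁵ is Ω(n⁵).
All listed options are valid Big-Ω bounds (lower bounds),
but Ω(n⁵) is the tightest (largest valid bound).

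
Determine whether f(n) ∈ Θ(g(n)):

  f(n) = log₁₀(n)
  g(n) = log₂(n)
True

f(n) = log₁₀(n) and g(n) = log₂(n) are both O(log n).
Since they have the same asymptotic growth rate, f(n) = Θ(g(n)) is true.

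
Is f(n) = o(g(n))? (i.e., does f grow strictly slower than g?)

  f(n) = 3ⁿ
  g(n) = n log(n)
False

f(n) = 3ⁿ is O(3ⁿ), and g(n) = n log(n) is O(n log n).
Since O(3ⁿ) grows faster than or equal to O(n log n), f(n) = o(g(n)) is false.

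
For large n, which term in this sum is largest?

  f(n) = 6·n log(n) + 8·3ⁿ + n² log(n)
8·3ⁿ

Looking at each term:
  - 6·n log(n) is O(n log n)
  - 8·3ⁿ is O(3ⁿ)
  - n² log(n) is O(n² log n)

The term 8·3ⁿ (O(3ⁿ)) grows fastest and dominates all others.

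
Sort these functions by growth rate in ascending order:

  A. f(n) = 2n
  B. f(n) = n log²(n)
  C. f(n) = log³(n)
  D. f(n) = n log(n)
C < A < D < B

Comparing growth rates:
C = log³(n) is O(log³ n)
A = 2n is O(n)
D = n log(n) is O(n log n)
B = n log²(n) is O(n log² n)

Therefore, the order from slowest to fastest is: C < A < D < B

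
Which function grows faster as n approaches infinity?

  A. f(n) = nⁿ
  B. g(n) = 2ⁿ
A

f(n) = nⁿ is O(nⁿ), while g(n) = 2ⁿ is O(2ⁿ).
Since O(nⁿ) grows faster than O(2ⁿ), f(n) dominates.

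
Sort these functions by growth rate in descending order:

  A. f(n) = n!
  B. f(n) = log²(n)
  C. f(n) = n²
A > C > B

Comparing growth rates:
A = n! is O(n!)
C = n² is O(n²)
B = log²(n) is O(log² n)

Therefore, the order from fastest to slowest is: A > C > B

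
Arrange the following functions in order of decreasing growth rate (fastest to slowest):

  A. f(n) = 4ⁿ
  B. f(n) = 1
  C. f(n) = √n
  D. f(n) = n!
D > A > C > B

Comparing growth rates:
D = n! is O(n!)
A = 4ⁿ is O(4ⁿ)
C = √n is O(√n)
B = 1 is O(1)

Therefore, the order from fastest to slowest is: D > A > C > B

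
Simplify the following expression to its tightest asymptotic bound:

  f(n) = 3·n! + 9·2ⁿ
Θ(n!)

Order the terms by growth rate: 9·2ⁿ ≺ 3·n!.
The fastest-growing term 3·n! dominates as n → ∞; dropping its constant factor gives Θ(n!).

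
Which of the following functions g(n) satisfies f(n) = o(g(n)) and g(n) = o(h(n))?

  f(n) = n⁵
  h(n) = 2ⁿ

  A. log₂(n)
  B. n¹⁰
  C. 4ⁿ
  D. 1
B

We need g(n) with n⁵ = o(g(n)) and g(n) = o(2ⁿ), i.e. O(n⁵) ≺ g ≺ O(2ⁿ).
Check each option:
  A. log₂(n) — O(log n) does not grow strictly faster than f(n)
  B. n¹⁰ — O(n¹⁰) is strictly between O(n⁵) and O(2ⁿ) ✓
  C. 4ⁿ — O(4ⁿ) does not grow strictly slower than h(n)
  D. 1 — O(1) does not grow strictly faster than f(n)

Only option B (n¹⁰) lies strictly between.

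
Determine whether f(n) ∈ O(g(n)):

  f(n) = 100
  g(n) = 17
True

f(n) = 100 and g(n) = 17 are both O(1).
Big-O permits equal growth rates (f ≤ c·g for some c), so f(n) = O(g(n)) is true.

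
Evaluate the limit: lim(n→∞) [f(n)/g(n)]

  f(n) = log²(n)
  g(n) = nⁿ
0

Since log²(n) (O(log² n)) grows slower than nⁿ (O(nⁿ)),
the ratio f(n)/g(n) → 0 as n → ∞.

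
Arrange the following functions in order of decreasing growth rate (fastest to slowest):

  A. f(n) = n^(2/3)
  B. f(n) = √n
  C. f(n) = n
C > A > B

Comparing growth rates:
C = n is O(n)
A = n^(2/3) is O(n^(2/3))
B = √n is O(√n)

Therefore, the order from fastest to slowest is: C > A > B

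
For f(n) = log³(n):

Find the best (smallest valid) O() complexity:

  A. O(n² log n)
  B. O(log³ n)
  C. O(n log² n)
B

f(n) = log³(n) is O(log³ n).
All listed options are valid Big-O bounds (upper bounds),
but O(log³ n) is the tightest (smallest valid bound).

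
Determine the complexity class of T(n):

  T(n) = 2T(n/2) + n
Θ(n log n)

Master Theorem: a = 2, b = 2, f(n) = n.
Compute the critical exponent d = log₂(2) = 1.
Compare f(n) = Θ(n) against n^d:
  k = 1 = d, so f(n) = Θ(n^d) — Case 2.
  Work is balanced across levels: T(n) = Θ(n^d log n) = Θ(n log n).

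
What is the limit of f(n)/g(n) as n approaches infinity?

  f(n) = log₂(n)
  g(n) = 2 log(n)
1/(2*log(2))

Since log₂(n) and 2 log(n) have the same growth rate (O(log n)),
the ratio converges to a constant: 1/(2*log(2)).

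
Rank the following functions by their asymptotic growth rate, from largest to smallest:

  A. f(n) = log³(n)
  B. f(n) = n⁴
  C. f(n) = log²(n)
B > A > C

Comparing growth rates:
B = n⁴ is O(n⁴)
A = log³(n) is O(log³ n)
C = log²(n) is O(log² n)

Therefore, the order from fastest to slowest is: B > A > C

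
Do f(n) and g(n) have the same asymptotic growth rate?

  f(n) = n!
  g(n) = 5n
False

f(n) = n! is O(n!), and g(n) = 5n is O(n).
Since they have different growth rates, f(n) = Θ(g(n)) is false.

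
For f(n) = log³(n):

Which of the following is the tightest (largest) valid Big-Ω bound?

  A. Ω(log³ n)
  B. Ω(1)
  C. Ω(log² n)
A

f(n) = log³(n) is Ω(log³ n).
All listed options are valid Big-Ω bounds (lower bounds),
but Ω(log³ n) is the tightest (largest valid bound).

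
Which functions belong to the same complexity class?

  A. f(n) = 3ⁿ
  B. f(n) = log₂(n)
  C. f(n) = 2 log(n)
B and C

Examining each function:
  A. 3ⁿ is O(3ⁿ)
  B. log₂(n) is O(log n)
  C. 2 log(n) is O(log n)

Functions B and C both have the same complexity class.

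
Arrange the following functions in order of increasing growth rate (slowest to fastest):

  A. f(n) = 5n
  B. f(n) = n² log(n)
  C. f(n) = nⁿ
A < B < C

Comparing growth rates:
A = 5n is O(n)
B = n² log(n) is O(n² log n)
C = nⁿ is O(nⁿ)

Therefore, the order from slowest to fastest is: A < B < C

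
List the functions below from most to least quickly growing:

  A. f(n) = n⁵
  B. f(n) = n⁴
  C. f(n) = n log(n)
A > B > C

Comparing growth rates:
A = n⁵ is O(n⁵)
B = n⁴ is O(n⁴)
C = n log(n) is O(n log n)

Therefore, the order from fastest to slowest is: A > B > C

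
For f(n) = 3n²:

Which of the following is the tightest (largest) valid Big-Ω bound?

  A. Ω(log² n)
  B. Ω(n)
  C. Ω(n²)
C

f(n) = 3n² is Ω(n²).
All listed options are valid Big-Ω bounds (lower bounds),
but Ω(n²) is the tightest (largest valid bound).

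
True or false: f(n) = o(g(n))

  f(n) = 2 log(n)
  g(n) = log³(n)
True

f(n) = 2 log(n) is O(log n), and g(n) = log³(n) is O(log³ n).
Since O(log n) grows strictly slower than O(log³ n), f(n) = o(g(n)) is true.
This means lim(n→∞) f(n)/g(n) = 0.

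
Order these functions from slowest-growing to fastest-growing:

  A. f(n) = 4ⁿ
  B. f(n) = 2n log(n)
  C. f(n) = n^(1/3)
C < B < A

Comparing growth rates:
C = n^(1/3) is O(n^(1/3))
B = 2n log(n) is O(n log n)
A = 4ⁿ is O(4ⁿ)

Therefore, the order from slowest to fastest is: C < B < A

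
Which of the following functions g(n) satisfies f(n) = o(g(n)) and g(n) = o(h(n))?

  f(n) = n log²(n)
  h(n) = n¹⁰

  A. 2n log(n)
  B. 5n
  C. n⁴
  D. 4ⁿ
C

We need g(n) with n log²(n) = o(g(n)) and g(n) = o(n¹⁰), i.e. O(n log² n) ≺ g ≺ O(n¹⁰).
Check each option:
  A. 2n log(n) — O(n log n) does not grow strictly faster than f(n)
  B. 5n — O(n) does not grow strictly faster than f(n)
  C. n⁴ — O(n⁴) is strictly between O(n log² n) and O(n¹⁰) ✓
  D. 4ⁿ — O(4ⁿ) does not grow strictly slower than h(n)

Only option C (n⁴) lies strictly between.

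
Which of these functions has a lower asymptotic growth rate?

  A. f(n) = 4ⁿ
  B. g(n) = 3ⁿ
B

f(n) = 4ⁿ is O(4ⁿ), while g(n) = 3ⁿ is O(3ⁿ).
Since O(3ⁿ) grows slower than O(4ⁿ), g(n) is dominated.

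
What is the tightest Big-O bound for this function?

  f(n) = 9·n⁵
O(n⁵)

The dominant term in 9·n⁵ is 9·n⁵, which is Θ(n⁵).
Constants are absorbed, so the tightest bound is O(n⁵).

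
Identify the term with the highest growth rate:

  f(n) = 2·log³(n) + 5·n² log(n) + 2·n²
5·n² log(n)

Looking at each term:
  - 2·log³(n) is O(log³ n)
  - 5·n² log(n) is O(n² log n)
  - 2·n² is O(n²)

The term 5·n² log(n) (O(n² log n)) grows fastest and dominates all others.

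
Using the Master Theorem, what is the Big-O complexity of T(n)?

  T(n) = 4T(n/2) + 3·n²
Θ(n² log n)

Master Theorem: a = 4, b = 2, f(n) = 3·n².
Compute the critical exponent d = log₂(4) = 2.
Compare f(n) = Θ(n²) against n^d:
  k = 2 = d, so f(n) = Θ(n^d) — Case 2.
  Work is balanced across levels: T(n) = Θ(n^d log n) = Θ(n² log n).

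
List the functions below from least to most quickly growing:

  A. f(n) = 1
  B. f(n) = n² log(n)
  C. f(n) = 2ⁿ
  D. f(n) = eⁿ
A < B < C < D

Comparing growth rates:
A = 1 is O(1)
B = n² log(n) is O(n² log n)
C = 2ⁿ is O(2ⁿ)
D = eⁿ is O(eⁿ)

Therefore, the order from slowest to fastest is: A < B < C < D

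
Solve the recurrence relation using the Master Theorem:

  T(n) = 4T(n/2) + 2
Θ(n²)

Master Theorem: a = 4, b = 2, f(n) = 2.
Compute the critical exponent d = log₂(4) = 2.
Compare f(n) = Θ(1) against n^d:
  k = 0 < d = 2, so f(n) = O(n^(d-ε)) — Case 1.
  The recursion cost dominates: T(n) = Θ(n^d) = Θ(n²).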